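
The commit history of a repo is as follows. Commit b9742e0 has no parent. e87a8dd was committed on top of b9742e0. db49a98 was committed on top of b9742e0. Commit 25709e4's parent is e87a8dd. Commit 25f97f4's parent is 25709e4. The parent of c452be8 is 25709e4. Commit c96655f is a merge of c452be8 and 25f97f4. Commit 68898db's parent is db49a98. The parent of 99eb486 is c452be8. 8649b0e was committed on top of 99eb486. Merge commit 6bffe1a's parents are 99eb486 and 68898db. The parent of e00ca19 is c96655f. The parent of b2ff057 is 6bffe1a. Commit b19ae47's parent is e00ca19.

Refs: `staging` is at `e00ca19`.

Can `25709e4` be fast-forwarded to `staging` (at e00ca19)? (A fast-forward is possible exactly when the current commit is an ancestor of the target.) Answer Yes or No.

A fast-forward from 25709e4 to e00ca19 is possible iff 25709e4 is an ancestor of e00ca19.
Ancestors of e00ca19: {25709e4, 25f97f4, b9742e0, c452be8, c96655f, e00ca19, e87a8dd}.
25709e4 is among them, so fast-forward is possible.

Yes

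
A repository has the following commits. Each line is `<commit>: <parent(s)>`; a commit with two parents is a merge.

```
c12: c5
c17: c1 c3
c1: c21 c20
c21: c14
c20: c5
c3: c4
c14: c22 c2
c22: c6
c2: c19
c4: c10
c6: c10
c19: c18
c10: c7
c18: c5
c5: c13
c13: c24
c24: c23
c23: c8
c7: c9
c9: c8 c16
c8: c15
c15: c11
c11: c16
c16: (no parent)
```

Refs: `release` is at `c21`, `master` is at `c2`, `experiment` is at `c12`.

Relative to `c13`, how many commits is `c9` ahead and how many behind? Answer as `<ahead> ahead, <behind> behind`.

1 ahead, 3 behind

Reachable from c9: {c11, c15, c16, c8, c9}.
Reachable from c13: {c11, c13, c15, c16, c23, c24, c8}.
Only in c9's history (ahead): {c9} — 1.
Only in c13's history (behind): {c13, c23, c24} — 3.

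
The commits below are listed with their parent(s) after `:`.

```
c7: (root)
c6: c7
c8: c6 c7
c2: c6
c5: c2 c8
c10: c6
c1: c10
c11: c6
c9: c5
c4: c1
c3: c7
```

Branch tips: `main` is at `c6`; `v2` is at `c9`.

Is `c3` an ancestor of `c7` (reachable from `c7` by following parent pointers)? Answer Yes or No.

Ancestors of c7: {c7}.
c3 is not in that set, so it is not an ancestor of c7.

No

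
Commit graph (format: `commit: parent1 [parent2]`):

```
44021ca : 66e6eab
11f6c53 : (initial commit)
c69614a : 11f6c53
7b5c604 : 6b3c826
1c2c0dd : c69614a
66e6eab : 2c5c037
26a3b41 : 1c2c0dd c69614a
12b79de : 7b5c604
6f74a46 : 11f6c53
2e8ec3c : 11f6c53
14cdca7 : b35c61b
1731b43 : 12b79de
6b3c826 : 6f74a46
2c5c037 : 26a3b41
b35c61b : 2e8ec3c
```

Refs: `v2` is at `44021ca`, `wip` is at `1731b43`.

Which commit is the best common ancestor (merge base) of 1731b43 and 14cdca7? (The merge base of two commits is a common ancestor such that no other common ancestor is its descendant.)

11f6c53

Ancestors of 1731b43: {11f6c53, 12b79de, 1731b43, 6b3c826, 6f74a46, 7b5c604}.
Ancestors of 14cdca7: {11f6c53, 14cdca7, 2e8ec3c, b35c61b}.
Common ancestors: {11f6c53}.
The only common ancestor is 11f6c53, so it is the merge base.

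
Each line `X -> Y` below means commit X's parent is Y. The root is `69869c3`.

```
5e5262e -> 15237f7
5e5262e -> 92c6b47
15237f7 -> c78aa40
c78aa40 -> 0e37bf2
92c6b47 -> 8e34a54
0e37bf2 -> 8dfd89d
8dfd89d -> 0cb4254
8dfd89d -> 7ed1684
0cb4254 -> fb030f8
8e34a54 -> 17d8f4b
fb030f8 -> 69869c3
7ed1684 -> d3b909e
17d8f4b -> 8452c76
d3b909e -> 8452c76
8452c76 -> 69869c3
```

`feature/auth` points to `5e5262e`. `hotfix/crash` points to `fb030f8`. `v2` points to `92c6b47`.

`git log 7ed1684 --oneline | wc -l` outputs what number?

4

Walking parent pointers from 7ed1684: reachable set = {69869c3, 7ed1684, 8452c76, d3b909e}.
That is 4 commits.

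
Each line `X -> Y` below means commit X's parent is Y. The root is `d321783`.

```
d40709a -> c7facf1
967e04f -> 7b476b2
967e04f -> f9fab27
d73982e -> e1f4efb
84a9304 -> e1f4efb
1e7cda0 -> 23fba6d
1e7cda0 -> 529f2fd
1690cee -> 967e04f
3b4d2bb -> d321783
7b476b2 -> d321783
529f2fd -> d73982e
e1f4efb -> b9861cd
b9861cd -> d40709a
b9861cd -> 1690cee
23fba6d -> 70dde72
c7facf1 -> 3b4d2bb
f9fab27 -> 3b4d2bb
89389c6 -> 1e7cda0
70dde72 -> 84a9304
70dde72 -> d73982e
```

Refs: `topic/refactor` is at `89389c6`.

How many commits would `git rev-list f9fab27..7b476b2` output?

1

Reachable from 7b476b2: {7b476b2, d321783}.
Reachable from f9fab27: {3b4d2bb, d321783, f9fab27}.
In 7b476b2's history but not f9fab27's: {7b476b2} — 1 commit.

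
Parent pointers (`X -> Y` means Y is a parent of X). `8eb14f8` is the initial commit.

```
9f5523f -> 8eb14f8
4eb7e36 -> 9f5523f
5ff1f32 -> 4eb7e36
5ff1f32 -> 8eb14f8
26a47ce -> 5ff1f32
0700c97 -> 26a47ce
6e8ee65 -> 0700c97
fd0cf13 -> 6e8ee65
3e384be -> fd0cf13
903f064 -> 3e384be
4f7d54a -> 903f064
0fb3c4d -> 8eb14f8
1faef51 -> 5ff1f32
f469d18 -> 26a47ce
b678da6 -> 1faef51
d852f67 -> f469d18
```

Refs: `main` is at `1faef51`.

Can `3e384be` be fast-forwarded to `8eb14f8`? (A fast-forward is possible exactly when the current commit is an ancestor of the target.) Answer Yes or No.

A fast-forward from 3e384be to 8eb14f8 is possible iff 3e384be is an ancestor of 8eb14f8.
Ancestors of 8eb14f8: {8eb14f8}.
3e384be is not among them, so fast-forward is not possible.

No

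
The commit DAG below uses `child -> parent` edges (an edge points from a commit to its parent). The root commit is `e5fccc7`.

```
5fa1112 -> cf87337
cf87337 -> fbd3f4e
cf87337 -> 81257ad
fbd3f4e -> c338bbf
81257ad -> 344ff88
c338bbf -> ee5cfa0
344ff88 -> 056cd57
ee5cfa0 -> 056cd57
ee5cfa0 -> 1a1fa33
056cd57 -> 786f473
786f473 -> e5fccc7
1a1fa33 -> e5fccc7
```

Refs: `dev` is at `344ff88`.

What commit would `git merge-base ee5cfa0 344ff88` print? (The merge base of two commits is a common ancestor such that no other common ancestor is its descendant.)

056cd57

Ancestors of ee5cfa0: {056cd57, 1a1fa33, 786f473, e5fccc7, ee5cfa0}.
Ancestors of 344ff88: {056cd57, 344ff88, 786f473, e5fccc7}.
Common ancestors: {056cd57, 786f473, e5fccc7}.
Among these, 056cd57 is not an ancestor of any other common ancestor — it is the merge base.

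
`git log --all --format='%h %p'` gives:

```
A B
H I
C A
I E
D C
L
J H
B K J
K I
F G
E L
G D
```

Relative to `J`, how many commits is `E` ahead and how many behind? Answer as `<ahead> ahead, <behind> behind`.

Reachable from E: {E, L}.
Reachable from J: {E, H, I, J, L}.
Only in E's history (ahead): {} — 0.
Only in J's history (behind): {H, I, J} — 3.

0 ahead, 3 behind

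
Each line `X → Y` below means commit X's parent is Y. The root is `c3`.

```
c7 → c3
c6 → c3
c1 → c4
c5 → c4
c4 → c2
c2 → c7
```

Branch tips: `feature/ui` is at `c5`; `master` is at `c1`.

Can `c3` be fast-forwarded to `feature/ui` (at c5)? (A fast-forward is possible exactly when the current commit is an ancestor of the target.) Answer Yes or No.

A fast-forward from c3 to c5 is possible iff c3 is an ancestor of c5.
Ancestors of c5: {c2, c3, c4, c5, c7}.
c3 is among them, so fast-forward is possible.

Yes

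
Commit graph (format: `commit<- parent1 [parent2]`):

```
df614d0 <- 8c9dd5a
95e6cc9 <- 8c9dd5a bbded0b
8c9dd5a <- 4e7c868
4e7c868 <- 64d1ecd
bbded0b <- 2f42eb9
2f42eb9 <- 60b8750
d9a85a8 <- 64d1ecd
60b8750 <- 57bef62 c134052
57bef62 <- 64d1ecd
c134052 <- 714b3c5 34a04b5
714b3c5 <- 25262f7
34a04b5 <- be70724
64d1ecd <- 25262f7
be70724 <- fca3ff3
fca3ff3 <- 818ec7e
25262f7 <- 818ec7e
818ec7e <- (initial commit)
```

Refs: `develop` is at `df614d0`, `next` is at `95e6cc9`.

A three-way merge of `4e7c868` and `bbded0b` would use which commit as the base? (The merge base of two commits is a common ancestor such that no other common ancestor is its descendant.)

Ancestors of 4e7c868: {25262f7, 4e7c868, 64d1ecd, 818ec7e}.
Ancestors of bbded0b: {25262f7, 2f42eb9, 34a04b5, 57bef62, 60b8750, 64d1ecd, 714b3c5, 818ec7e, bbded0b, be70724, c134052, fca3ff3}.
Common ancestors: {25262f7, 64d1ecd, 818ec7e}.
Among these, 64d1ecd is not an ancestor of any other common ancestor — it is the merge base.

64d1ecd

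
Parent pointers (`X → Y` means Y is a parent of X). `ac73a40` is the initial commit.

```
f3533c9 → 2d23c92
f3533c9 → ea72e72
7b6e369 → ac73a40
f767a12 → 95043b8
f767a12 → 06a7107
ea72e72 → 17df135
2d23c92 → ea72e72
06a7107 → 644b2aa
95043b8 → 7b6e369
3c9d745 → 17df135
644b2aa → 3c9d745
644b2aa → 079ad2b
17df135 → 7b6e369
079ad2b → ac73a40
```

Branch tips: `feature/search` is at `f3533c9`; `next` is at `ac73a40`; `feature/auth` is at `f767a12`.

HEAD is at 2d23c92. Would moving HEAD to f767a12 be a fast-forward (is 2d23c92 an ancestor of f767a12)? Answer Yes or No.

No

A fast-forward from 2d23c92 to f767a12 is possible iff 2d23c92 is an ancestor of f767a12.
Ancestors of f767a12: {06a7107, 079ad2b, 17df135, 3c9d745, 644b2aa, 7b6e369, 95043b8, ac73a40, f767a12}.
2d23c92 is not among them, so fast-forward is not possible.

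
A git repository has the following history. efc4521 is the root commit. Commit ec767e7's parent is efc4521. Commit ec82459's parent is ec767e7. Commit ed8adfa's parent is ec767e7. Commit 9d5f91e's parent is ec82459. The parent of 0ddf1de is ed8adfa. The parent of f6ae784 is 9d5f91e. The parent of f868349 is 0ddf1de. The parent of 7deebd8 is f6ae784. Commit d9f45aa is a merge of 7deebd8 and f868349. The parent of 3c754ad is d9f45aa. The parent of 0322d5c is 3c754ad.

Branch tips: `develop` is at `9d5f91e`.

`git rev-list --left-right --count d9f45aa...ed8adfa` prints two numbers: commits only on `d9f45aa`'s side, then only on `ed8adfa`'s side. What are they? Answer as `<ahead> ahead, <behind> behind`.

Reachable from d9f45aa: {0ddf1de, 7deebd8, 9d5f91e, d9f45aa, ec767e7, ec82459, ed8adfa, efc4521, f6ae784, f868349}.
Reachable from ed8adfa: {ec767e7, ed8adfa, efc4521}.
Only in d9f45aa's history (ahead): {0ddf1de, 7deebd8, 9d5f91e, d9f45aa, ec82459, f6ae784, f868349} — 7.
Only in ed8adfa's history (behind): {} — 0.

7 ahead, 0 behind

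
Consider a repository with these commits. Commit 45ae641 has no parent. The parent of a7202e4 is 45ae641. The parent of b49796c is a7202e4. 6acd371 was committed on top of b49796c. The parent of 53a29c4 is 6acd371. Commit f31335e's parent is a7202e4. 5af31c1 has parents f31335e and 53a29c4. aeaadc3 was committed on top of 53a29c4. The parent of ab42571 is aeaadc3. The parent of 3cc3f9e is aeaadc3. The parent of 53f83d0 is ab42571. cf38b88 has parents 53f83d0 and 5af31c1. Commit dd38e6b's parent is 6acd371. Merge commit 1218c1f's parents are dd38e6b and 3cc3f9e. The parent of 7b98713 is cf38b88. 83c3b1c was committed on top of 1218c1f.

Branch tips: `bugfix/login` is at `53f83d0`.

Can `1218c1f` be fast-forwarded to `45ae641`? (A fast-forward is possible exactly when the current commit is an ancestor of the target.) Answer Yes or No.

No

A fast-forward from 1218c1f to 45ae641 is possible iff 1218c1f is an ancestor of 45ae641.
Ancestors of 45ae641: {45ae641}.
1218c1f is not among them, so fast-forward is not possible.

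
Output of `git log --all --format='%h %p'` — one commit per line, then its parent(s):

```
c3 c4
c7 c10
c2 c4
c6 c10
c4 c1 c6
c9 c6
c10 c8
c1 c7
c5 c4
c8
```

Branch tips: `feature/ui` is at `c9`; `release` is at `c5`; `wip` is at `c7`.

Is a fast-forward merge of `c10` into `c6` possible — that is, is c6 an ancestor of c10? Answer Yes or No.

A fast-forward from c6 to c10 is possible iff c6 is an ancestor of c10.
Ancestors of c10: {c10, c8}.
c6 is not among them, so fast-forward is not possible.

No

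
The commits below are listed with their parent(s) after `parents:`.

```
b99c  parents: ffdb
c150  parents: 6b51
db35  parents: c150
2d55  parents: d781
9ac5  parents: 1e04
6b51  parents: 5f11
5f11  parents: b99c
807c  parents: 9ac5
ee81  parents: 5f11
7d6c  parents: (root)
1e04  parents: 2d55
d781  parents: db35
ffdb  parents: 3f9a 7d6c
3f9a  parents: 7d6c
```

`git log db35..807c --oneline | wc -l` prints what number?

5

Reachable from 807c: {1e04, 2d55, 3f9a, 5f11, 6b51, 7d6c, 807c, 9ac5, b99c, c150, d781, db35, ffdb}.
Reachable from db35: {3f9a, 5f11, 6b51, 7d6c, b99c, c150, db35, ffdb}.
In 807c's history but not db35's: {1e04, 2d55, 807c, 9ac5, d781} — 5 commits.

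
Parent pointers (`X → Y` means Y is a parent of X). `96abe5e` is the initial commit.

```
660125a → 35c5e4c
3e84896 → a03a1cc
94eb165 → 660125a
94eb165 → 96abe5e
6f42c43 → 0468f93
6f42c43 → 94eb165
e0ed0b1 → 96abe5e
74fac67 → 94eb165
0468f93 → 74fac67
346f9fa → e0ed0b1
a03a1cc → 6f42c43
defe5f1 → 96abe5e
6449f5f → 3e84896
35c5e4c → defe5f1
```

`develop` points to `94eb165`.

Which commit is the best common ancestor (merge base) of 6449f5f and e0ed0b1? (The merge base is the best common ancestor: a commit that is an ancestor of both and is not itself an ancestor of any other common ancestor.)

Ancestors of 6449f5f: {0468f93, 35c5e4c, 3e84896, 6449f5f, 660125a, 6f42c43, 74fac67, 94eb165, 96abe5e, a03a1cc, defe5f1}.
Ancestors of e0ed0b1: {96abe5e, e0ed0b1}.
Common ancestors: {96abe5e}.
The only common ancestor is 96abe5e, so it is the merge base.

96abe5e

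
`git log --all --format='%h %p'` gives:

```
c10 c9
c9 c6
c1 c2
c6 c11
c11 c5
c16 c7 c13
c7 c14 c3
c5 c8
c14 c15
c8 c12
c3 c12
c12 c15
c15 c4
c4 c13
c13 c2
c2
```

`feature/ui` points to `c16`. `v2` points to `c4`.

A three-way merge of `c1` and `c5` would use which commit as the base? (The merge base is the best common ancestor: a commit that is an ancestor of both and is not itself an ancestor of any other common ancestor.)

Ancestors of c1: {c1, c2}.
Ancestors of c5: {c12, c13, c15, c2, c4, c5, c8}.
Common ancestors: {c2}.
The only common ancestor is c2, so it is the merge base.

c2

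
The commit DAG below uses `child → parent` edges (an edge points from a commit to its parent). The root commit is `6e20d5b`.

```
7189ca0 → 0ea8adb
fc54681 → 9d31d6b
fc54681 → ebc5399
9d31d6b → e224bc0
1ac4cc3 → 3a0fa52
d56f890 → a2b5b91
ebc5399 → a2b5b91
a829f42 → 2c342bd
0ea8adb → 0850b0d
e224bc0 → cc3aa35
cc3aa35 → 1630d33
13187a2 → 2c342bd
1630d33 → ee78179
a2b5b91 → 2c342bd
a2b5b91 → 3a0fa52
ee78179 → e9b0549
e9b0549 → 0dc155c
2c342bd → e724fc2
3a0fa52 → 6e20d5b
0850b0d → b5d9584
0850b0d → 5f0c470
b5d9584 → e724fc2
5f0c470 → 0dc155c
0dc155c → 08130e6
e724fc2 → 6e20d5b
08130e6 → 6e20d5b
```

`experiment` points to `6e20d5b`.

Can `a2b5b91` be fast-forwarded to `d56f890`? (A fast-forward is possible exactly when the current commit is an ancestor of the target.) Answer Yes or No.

Yes

A fast-forward from a2b5b91 to d56f890 is possible iff a2b5b91 is an ancestor of d56f890.
Ancestors of d56f890: {2c342bd, 3a0fa52, 6e20d5b, a2b5b91, d56f890, e724fc2}.
a2b5b91 is among them, so fast-forward is possible.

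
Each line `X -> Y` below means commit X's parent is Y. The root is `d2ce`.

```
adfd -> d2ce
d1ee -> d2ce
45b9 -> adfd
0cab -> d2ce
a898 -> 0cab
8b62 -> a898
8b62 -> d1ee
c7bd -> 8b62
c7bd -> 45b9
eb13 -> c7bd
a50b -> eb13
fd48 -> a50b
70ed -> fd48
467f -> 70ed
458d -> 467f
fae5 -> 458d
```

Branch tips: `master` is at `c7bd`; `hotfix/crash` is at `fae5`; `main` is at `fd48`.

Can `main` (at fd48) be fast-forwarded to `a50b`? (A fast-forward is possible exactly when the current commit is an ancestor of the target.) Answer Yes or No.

A fast-forward from fd48 to a50b is possible iff fd48 is an ancestor of a50b.
Ancestors of a50b: {0cab, 45b9, 8b62, a50b, a898, adfd, c7bd, d1ee, d2ce, eb13}.
fd48 is not among them, so fast-forward is not possible.

No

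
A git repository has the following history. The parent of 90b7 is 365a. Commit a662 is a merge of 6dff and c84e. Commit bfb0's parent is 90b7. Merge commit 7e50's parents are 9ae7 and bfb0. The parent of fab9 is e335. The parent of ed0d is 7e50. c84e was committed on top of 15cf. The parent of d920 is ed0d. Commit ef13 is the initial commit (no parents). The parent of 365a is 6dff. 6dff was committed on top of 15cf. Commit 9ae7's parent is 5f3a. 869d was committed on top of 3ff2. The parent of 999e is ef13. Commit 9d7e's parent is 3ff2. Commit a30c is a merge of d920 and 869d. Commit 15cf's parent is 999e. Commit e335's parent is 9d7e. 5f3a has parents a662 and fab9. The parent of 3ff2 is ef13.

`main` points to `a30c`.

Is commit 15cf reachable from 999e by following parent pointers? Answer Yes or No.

No

Ancestors of 999e: {999e, ef13}.
15cf is not in that set, so it is not an ancestor of 999e.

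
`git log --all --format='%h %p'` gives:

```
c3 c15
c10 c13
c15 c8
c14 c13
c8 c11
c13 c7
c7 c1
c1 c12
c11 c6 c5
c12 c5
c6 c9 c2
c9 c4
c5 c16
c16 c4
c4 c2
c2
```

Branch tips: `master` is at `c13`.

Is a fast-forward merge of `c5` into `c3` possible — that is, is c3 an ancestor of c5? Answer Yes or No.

No

A fast-forward from c3 to c5 is possible iff c3 is an ancestor of c5.
Ancestors of c5: {c16, c2, c4, c5}.
c3 is not among them, so fast-forward is not possible.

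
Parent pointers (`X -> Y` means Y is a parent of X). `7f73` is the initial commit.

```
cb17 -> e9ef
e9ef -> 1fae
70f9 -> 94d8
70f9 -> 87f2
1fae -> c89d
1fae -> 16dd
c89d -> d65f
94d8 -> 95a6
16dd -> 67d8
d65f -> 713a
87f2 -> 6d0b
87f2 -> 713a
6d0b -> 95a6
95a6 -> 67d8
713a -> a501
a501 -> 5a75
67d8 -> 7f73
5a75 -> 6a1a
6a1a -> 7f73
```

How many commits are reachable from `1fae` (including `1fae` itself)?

10

Walking parent pointers from 1fae: reachable set = {16dd, 1fae, 5a75, 67d8, 6a1a, 713a, 7f73, a501, c89d, d65f}.
That is 10 commits.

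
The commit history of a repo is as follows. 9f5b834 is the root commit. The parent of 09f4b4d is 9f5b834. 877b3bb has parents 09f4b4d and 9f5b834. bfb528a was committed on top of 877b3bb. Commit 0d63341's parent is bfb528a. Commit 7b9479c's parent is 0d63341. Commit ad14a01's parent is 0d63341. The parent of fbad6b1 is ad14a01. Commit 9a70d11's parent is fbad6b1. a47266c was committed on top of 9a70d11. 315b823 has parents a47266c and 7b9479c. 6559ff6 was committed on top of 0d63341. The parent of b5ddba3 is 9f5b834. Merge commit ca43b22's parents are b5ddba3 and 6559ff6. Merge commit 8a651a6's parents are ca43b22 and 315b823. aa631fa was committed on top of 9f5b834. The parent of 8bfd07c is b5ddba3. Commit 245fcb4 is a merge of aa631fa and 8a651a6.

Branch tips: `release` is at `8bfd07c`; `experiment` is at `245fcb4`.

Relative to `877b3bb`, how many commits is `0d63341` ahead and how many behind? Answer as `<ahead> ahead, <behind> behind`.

Reachable from 0d63341: {09f4b4d, 0d63341, 877b3bb, 9f5b834, bfb528a}.
Reachable from 877b3bb: {09f4b4d, 877b3bb, 9f5b834}.
Only in 0d63341's history (ahead): {0d63341, bfb528a} — 2.
Only in 877b3bb's history (behind): {} — 0.

2 ahead, 0 behind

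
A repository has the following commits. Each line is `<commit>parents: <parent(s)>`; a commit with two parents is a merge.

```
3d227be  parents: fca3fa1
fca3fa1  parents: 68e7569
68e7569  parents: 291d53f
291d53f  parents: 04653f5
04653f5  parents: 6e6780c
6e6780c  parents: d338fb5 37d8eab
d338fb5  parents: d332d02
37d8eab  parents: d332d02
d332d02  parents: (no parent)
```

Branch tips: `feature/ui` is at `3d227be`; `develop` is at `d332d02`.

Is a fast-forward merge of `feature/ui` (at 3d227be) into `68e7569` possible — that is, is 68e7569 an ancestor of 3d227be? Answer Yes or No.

A fast-forward from 68e7569 to 3d227be is possible iff 68e7569 is an ancestor of 3d227be.
Ancestors of 3d227be: {04653f5, 291d53f, 37d8eab, 3d227be, 68e7569, 6e6780c, d332d02, d338fb5, fca3fa1}.
68e7569 is among them, so fast-forward is possible.

Yes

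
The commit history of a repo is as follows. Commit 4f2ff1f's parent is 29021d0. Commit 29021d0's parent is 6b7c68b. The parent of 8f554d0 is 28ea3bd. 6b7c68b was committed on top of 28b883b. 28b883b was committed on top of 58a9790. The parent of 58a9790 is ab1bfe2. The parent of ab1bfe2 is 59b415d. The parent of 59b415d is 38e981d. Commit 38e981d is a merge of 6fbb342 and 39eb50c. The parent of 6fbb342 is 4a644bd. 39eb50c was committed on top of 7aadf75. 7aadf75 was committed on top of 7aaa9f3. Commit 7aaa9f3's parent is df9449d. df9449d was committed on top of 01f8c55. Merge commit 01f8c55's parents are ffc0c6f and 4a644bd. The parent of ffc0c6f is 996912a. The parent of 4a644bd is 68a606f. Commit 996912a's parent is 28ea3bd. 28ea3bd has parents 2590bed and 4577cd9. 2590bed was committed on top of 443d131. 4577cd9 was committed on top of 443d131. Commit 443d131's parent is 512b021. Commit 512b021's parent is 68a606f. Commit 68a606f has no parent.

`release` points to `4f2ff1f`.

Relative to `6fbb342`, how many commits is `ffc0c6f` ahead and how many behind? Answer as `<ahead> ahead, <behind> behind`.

Reachable from ffc0c6f: {2590bed, 28ea3bd, 443d131, 4577cd9, 512b021, 68a606f, 996912a, ffc0c6f}.
Reachable from 6fbb342: {4a644bd, 68a606f, 6fbb342}.
Only in ffc0c6f's history (ahead): {2590bed, 28ea3bd, 443d131, 4577cd9, 512b021, 996912a, ffc0c6f} — 7.
Only in 6fbb342's history (behind): {4a644bd, 6fbb342} — 2.

7 ahead, 2 behind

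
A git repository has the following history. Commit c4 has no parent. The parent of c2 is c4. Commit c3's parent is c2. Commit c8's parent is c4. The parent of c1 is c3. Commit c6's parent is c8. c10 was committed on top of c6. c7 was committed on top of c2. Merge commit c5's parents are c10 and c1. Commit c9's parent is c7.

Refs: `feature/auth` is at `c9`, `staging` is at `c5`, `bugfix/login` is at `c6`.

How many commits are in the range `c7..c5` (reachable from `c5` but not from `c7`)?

Reachable from c5: {c1, c10, c2, c3, c4, c5, c6, c8}.
Reachable from c7: {c2, c4, c7}.
In c5's history but not c7's: {c1, c10, c3, c5, c6, c8} — 6 commits.

6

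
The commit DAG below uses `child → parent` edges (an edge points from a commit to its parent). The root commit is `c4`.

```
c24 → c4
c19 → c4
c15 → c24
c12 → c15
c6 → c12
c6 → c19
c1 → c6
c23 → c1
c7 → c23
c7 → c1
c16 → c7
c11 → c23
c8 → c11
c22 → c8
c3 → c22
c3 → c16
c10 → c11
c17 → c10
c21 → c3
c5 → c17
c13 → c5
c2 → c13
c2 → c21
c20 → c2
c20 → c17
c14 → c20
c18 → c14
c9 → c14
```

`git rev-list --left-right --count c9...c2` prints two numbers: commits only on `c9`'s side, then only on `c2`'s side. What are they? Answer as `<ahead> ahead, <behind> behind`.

3 ahead, 0 behind

Reachable from c9: {c1, c10, c11, c12, c13, c14, c15, c16, c17, c19, c2, c20, c21, c22, c23, c24, c3, c4, c5, c6, c7, c8, c9}.
Reachable from c2: {c1, c10, c11, c12, c13, c15, c16, c17, c19, c2, c21, c22, c23, c24, c3, c4, c5, c6, c7, c8}.
Only in c9's history (ahead): {c14, c20, c9} — 3.
Only in c2's history (behind): {} — 0.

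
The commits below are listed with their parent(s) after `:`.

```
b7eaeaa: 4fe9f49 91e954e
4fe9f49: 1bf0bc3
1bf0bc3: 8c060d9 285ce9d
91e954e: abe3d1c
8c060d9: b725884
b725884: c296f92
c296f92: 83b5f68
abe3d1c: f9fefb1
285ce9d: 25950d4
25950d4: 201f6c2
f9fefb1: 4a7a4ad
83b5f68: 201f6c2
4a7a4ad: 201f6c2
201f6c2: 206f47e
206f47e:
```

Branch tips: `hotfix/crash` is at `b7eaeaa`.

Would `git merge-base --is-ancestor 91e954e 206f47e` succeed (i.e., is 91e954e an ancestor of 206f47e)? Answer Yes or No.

No

Ancestors of 206f47e: {206f47e}.
91e954e is not in that set, so it is not an ancestor of 206f47e.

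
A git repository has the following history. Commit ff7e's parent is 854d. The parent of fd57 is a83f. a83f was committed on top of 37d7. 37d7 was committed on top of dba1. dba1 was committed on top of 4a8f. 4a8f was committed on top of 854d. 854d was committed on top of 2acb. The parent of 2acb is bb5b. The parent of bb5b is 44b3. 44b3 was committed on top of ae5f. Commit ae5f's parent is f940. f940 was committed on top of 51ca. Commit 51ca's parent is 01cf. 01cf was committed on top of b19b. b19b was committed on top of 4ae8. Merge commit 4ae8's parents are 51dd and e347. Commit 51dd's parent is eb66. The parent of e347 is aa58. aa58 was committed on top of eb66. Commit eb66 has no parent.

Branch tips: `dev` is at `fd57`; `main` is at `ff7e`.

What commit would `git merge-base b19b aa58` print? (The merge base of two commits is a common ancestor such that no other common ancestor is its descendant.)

Ancestors of b19b: {4ae8, 51dd, aa58, b19b, e347, eb66}.
Ancestors of aa58: {aa58, eb66}.
Common ancestors: {aa58, eb66}.
Among these, aa58 is not an ancestor of any other common ancestor — it is the merge base.

aa58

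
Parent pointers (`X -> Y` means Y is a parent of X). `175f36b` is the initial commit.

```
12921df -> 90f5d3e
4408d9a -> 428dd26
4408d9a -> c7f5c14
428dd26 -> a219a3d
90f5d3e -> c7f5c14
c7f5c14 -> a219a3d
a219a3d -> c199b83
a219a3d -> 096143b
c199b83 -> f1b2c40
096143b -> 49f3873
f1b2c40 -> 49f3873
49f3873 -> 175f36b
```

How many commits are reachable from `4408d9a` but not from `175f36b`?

8

Reachable from 4408d9a: {096143b, 175f36b, 428dd26, 4408d9a, 49f3873, a219a3d, c199b83, c7f5c14, f1b2c40}.
Reachable from 175f36b: {175f36b}.
In 4408d9a's history but not 175f36b's: {096143b, 428dd26, 4408d9a, 49f3873, a219a3d, c199b83, c7f5c14, f1b2c40} — 8 commits.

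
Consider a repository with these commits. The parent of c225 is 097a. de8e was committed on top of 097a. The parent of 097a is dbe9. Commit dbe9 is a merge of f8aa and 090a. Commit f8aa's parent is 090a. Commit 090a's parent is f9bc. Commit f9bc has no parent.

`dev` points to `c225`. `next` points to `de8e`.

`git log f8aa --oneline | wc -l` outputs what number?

3

Walking parent pointers from f8aa: reachable set = {090a, f8aa, f9bc}.
That is 3 commits.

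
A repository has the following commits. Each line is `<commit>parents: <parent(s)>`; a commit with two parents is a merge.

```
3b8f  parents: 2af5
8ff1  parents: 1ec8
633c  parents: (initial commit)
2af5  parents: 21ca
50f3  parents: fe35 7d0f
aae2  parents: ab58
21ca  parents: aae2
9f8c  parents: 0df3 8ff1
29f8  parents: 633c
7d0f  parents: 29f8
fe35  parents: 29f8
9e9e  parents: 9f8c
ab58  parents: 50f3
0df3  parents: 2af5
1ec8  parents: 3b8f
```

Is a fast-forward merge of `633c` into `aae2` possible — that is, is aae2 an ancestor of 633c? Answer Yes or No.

No

A fast-forward from aae2 to 633c is possible iff aae2 is an ancestor of 633c.
Ancestors of 633c: {633c}.
aae2 is not among them, so fast-forward is not possible.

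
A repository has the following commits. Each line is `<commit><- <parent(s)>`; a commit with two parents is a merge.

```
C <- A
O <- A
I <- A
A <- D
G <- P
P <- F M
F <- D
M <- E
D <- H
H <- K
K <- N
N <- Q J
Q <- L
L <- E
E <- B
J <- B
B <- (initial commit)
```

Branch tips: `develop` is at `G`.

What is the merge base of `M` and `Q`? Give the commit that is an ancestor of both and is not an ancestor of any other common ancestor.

Ancestors of M: {B, E, M}.
Ancestors of Q: {B, E, L, Q}.
Common ancestors: {B, E}.
Among these, E is not an ancestor of any other common ancestor — it is the merge base.

E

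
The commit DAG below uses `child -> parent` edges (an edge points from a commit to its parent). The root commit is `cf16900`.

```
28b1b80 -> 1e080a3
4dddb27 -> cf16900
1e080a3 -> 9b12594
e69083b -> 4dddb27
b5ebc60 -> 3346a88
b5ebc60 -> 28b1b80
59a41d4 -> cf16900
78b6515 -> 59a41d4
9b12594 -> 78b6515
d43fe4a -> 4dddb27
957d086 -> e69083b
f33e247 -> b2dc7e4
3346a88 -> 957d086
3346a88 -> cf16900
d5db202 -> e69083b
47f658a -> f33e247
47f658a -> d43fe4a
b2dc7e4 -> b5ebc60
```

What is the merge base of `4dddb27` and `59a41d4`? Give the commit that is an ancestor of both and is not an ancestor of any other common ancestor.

Ancestors of 4dddb27: {4dddb27, cf16900}.
Ancestors of 59a41d4: {59a41d4, cf16900}.
Common ancestors: {cf16900}.
The only common ancestor is cf16900, so it is the merge base.

cf16900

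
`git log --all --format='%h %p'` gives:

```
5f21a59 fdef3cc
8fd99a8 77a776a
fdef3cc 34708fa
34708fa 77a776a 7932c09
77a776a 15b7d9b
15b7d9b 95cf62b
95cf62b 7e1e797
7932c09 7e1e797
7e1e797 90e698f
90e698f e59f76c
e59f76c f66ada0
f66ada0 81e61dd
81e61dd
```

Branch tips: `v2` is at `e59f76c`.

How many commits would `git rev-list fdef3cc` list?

Walking parent pointers from fdef3cc: reachable set = {15b7d9b, 34708fa, 77a776a, 7932c09, 7e1e797, 81e61dd, 90e698f, 95cf62b, e59f76c, f66ada0, fdef3cc}.
That is 11 commits.

11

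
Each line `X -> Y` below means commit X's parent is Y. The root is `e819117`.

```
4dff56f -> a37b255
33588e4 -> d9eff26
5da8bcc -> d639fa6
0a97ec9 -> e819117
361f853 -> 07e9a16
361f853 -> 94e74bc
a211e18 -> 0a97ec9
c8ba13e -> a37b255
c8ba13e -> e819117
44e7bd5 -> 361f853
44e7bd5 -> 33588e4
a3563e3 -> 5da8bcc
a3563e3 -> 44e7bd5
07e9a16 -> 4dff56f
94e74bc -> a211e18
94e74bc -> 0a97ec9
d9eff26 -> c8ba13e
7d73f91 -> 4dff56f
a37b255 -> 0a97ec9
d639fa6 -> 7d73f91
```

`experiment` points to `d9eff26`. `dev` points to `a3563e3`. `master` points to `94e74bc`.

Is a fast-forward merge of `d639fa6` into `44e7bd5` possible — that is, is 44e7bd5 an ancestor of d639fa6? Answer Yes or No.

No

A fast-forward from 44e7bd5 to d639fa6 is possible iff 44e7bd5 is an ancestor of d639fa6.
Ancestors of d639fa6: {0a97ec9, 4dff56f, 7d73f91, a37b255, d639fa6, e819117}.
44e7bd5 is not among them, so fast-forward is not possible.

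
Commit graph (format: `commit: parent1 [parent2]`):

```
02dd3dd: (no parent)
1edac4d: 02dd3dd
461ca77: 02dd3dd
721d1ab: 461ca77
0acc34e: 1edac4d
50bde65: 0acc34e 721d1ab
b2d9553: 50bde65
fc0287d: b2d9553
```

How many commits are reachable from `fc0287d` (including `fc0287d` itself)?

8

Walking parent pointers from fc0287d: reachable set = {02dd3dd, 0acc34e, 1edac4d, 461ca77, 50bde65, 721d1ab, b2d9553, fc0287d}.
That is 8 commits.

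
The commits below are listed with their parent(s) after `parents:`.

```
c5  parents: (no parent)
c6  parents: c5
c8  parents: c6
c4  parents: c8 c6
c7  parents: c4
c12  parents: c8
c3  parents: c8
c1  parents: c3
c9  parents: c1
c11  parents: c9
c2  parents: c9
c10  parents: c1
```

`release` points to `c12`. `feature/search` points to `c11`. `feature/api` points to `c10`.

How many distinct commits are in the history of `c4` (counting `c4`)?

4

Walking parent pointers from c4: reachable set = {c4, c5, c6, c8}.
That is 4 commits.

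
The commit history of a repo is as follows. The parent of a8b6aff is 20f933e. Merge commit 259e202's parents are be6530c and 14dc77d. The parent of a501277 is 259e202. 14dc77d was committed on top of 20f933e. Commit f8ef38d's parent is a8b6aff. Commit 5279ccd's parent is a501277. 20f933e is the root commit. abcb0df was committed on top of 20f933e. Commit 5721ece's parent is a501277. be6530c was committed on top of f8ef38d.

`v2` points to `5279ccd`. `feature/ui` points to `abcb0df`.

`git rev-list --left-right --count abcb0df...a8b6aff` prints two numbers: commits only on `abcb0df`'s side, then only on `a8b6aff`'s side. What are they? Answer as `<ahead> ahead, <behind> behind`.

Reachable from abcb0df: {20f933e, abcb0df}.
Reachable from a8b6aff: {20f933e, a8b6aff}.
Only in abcb0df's history (ahead): {abcb0df} — 1.
Only in a8b6aff's history (behind): {a8b6aff} — 1.

1 ahead, 1 behind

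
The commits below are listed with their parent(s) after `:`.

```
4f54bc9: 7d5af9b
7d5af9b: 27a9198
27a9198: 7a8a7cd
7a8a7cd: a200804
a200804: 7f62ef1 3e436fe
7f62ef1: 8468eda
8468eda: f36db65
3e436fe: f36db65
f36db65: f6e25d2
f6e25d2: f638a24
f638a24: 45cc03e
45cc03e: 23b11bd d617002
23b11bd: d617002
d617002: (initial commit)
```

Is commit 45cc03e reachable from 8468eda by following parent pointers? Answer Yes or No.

Yes

Ancestors of 8468eda (commits reachable by following parents): {23b11bd, 45cc03e, 8468eda, d617002, f36db65, f638a24, f6e25d2}.
45cc03e is in that set, so it is an ancestor of 8468eda.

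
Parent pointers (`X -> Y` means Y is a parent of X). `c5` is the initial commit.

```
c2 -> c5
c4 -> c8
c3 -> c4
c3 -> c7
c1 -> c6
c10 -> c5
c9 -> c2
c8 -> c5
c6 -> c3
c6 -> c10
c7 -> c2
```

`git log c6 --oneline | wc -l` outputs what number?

8

Walking parent pointers from c6: reachable set = {c10, c2, c3, c4, c5, c6, c7, c8}.
That is 8 commits.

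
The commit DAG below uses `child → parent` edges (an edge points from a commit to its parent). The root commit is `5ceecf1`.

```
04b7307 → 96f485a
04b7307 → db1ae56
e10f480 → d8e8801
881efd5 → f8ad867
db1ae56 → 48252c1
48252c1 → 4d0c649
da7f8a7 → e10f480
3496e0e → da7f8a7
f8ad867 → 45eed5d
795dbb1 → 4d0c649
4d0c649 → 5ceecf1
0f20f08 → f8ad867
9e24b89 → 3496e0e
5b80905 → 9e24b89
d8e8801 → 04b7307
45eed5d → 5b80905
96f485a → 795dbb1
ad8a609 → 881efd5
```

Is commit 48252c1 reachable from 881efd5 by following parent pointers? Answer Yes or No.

Ancestors of 881efd5 (commits reachable by following parents): {04b7307, 3496e0e, 45eed5d, 48252c1, 4d0c649, 5b80905, 5ceecf1, 795dbb1, 881efd5, 96f485a, 9e24b89, d8e8801, da7f8a7, db1ae56, e10f480, f8ad867}.
48252c1 is in that set, so it is an ancestor of 881efd5.

Yes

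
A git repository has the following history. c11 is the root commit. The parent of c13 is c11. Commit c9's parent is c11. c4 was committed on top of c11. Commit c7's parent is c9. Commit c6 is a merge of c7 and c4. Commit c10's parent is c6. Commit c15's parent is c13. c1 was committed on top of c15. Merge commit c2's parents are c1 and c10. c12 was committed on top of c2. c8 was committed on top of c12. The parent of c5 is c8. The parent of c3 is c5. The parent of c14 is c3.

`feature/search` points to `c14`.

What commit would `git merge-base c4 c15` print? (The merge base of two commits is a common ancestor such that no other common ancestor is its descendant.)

c11

Ancestors of c4: {c11, c4}.
Ancestors of c15: {c11, c13, c15}.
Common ancestors: {c11}.
The only common ancestor is c11, so it is the merge base.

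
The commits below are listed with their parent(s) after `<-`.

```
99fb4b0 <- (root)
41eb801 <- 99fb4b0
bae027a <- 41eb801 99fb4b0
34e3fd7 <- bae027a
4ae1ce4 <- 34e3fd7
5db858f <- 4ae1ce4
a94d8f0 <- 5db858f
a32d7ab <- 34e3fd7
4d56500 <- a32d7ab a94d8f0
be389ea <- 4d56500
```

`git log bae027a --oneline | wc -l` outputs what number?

Walking parent pointers from bae027a: reachable set = {41eb801, 99fb4b0, bae027a}.
That is 3 commits.

3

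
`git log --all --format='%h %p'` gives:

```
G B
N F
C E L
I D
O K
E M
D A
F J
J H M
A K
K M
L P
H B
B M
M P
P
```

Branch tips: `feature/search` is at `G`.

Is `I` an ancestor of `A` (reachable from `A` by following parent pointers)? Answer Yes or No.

Ancestors of A: {A, K, M, P}.
I is not in that set, so it is not an ancestor of A.

No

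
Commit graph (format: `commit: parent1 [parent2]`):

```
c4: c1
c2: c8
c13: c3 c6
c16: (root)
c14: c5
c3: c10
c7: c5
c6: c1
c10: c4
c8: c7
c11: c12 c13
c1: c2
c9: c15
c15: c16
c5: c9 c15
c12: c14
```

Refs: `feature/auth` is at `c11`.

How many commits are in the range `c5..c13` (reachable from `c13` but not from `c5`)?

Reachable from c13: {c1, c10, c13, c15, c16, c2, c3, c4, c5, c6, c7, c8, c9}.
Reachable from c5: {c15, c16, c5, c9}.
In c13's history but not c5's: {c1, c10, c13, c2, c3, c4, c6, c7, c8} — 9 commits.

9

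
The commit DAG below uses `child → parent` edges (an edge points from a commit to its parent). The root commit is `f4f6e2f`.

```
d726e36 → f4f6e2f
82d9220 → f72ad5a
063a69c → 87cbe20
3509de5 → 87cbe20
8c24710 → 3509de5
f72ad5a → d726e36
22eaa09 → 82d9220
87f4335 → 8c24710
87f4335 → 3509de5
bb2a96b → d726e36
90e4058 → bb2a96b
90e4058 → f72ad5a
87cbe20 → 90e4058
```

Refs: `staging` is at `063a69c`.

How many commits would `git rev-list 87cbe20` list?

Walking parent pointers from 87cbe20: reachable set = {87cbe20, 90e4058, bb2a96b, d726e36, f4f6e2f, f72ad5a}.
That is 6 commits.

6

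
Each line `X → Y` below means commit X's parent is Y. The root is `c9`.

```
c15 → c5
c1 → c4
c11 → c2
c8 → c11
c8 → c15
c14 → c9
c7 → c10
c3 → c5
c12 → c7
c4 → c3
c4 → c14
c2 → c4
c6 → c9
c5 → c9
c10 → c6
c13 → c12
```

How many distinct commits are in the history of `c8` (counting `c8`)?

Walking parent pointers from c8: reachable set = {c11, c14, c15, c2, c3, c4, c5, c8, c9}.
That is 9 commits.

9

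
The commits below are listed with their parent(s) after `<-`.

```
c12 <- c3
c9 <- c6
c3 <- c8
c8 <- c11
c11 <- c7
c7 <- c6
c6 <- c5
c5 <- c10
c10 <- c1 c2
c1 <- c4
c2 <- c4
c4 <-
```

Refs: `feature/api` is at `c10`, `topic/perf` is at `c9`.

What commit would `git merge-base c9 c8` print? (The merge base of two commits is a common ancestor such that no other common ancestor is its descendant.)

Ancestors of c9: {c1, c10, c2, c4, c5, c6, c9}.
Ancestors of c8: {c1, c10, c11, c2, c4, c5, c6, c7, c8}.
Common ancestors: {c1, c10, c2, c4, c5, c6}.
Among these, c6 is not an ancestor of any other common ancestor — it is the merge base.

c6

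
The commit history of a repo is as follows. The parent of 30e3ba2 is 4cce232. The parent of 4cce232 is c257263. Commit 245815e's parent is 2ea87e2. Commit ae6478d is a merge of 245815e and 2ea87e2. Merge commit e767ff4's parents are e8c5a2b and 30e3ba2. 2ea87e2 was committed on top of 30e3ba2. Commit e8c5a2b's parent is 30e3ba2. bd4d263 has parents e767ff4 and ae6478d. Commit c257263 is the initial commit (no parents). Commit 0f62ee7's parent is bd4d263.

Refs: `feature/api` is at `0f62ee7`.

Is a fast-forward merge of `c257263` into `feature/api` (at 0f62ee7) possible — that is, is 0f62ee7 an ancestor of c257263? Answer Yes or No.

No

A fast-forward from 0f62ee7 to c257263 is possible iff 0f62ee7 is an ancestor of c257263.
Ancestors of c257263: {c257263}.
0f62ee7 is not among them, so fast-forward is not possible.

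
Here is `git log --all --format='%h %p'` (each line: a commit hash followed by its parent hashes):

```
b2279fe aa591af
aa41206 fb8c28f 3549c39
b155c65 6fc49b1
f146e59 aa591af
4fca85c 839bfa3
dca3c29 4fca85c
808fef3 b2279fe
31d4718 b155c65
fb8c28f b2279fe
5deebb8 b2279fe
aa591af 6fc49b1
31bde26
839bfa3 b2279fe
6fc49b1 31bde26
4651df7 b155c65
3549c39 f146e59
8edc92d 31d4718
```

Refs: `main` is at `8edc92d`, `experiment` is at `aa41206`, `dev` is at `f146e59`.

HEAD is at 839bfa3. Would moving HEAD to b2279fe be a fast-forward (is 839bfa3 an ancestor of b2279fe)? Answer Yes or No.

A fast-forward from 839bfa3 to b2279fe is possible iff 839bfa3 is an ancestor of b2279fe.
Ancestors of b2279fe: {31bde26, 6fc49b1, aa591af, b2279fe}.
839bfa3 is not among them, so fast-forward is not possible.

No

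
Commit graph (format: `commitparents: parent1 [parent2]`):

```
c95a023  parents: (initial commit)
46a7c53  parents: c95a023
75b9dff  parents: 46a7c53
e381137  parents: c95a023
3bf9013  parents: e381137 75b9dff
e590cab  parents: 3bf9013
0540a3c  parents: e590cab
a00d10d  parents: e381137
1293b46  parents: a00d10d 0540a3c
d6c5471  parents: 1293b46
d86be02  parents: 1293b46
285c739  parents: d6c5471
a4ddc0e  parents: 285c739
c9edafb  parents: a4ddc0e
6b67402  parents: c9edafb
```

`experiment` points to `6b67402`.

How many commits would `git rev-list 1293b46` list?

Walking parent pointers from 1293b46: reachable set = {0540a3c, 1293b46, 3bf9013, 46a7c53, 75b9dff, a00d10d, c95a023, e381137, e590cab}.
That is 9 commits.

9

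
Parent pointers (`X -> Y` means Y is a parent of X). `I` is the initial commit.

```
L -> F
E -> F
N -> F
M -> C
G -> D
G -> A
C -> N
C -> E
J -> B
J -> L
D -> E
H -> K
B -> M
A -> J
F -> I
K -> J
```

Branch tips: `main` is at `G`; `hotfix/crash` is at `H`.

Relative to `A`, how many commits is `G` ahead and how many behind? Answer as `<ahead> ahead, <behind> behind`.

Reachable from G: {A, B, C, D, E, F, G, I, J, L, M, N}.
Reachable from A: {A, B, C, E, F, I, J, L, M, N}.
Only in G's history (ahead): {D, G} — 2.
Only in A's history (behind): {} — 0.

2 ahead, 0 behind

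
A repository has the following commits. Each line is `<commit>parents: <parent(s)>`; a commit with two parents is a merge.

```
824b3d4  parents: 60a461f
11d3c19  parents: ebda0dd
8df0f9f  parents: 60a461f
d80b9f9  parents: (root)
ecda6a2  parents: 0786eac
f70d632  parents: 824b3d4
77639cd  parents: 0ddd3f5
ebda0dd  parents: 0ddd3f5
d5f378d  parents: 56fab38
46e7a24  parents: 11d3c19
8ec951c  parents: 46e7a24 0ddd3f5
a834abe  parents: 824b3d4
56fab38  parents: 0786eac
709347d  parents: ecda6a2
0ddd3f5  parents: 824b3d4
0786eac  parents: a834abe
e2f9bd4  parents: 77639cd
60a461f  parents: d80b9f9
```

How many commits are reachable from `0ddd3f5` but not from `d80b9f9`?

3

Reachable from 0ddd3f5: {0ddd3f5, 60a461f, 824b3d4, d80b9f9}.
Reachable from d80b9f9: {d80b9f9}.
In 0ddd3f5's history but not d80b9f9's: {0ddd3f5, 60a461f, 824b3d4} — 3 commits.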